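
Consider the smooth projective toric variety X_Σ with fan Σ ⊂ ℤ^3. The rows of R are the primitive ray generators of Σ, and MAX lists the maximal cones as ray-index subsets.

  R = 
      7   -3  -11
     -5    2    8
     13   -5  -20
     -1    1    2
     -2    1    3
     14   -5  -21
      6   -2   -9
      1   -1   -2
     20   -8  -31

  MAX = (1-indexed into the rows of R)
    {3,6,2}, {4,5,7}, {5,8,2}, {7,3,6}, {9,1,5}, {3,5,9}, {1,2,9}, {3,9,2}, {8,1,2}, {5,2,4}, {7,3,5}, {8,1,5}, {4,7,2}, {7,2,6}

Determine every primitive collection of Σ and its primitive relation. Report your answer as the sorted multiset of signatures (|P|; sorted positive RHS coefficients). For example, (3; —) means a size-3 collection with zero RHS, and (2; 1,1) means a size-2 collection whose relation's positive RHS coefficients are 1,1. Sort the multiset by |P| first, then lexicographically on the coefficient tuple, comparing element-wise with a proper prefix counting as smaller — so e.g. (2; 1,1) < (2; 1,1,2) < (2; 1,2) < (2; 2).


20 collections generate NE(X_Σ); each relation:

  • {4,8}:  v_{4} + v_{8} = 0  so sig = (2; —)
  • {1,3}:  v_{1} + v_{3} = v_{9}  so sig = (2; 1)
  • {1,4}:  v_{1} + v_{4} = v_{7}  so sig = (2; 1)
  • {1,7}:  v_{1} + v_{7} = v_{3}  so sig = (2; 1)
  • {7,8}:  v_{7} + v_{8} = v_{1}  so sig = (2; 1)
  • {4,9}:  v_{4} + v_{9} = v_{3} + v_{7}  so sig = (2; 1,1)
  • {6,8}:  v_{6} + v_{8} = v_{2} + v_{9}  so sig = (2; 1,1)
  • {1,6}:  v_{1} + v_{6} = v_{2} + 2·v_{3}  so sig = (2; 1,2)
  • {4,6}:  v_{4} + v_{6} = v_{2} + 3·v_{7}  so sig = (2; 1,3)
  • {6,9}:  v_{6} + v_{9} = v_{2} + 3·v_{3}  so sig = (2; 1,3)
  • {3,4}:  v_{3} + v_{4} = 2·v_{7}  so sig = (2; 2)
  • {3,8}:  v_{3} + v_{8} = 2·v_{1}  so sig = (2; 2)
  • {5,6}:  v_{5} + v_{6} = 2·v_{7}  so sig = (2; 2)
  • {7,9}:  v_{7} + v_{9} = 2·v_{3}  so sig = (2; 2)
  • {8,9}:  v_{8} + v_{9} = 3·v_{1}  so sig = (2; 3)
  • {1,2,5}:  v_{1} + v_{2} + v_{5} = 0  so sig = (3; —)
  • {2,3,5}:  v_{2} + v_{3} + v_{5} = v_{7}  so sig = (3; 1)
  • {2,3,7}:  v_{2} + v_{3} + v_{7} = v_{6}  so sig = (3; 1)
  • {2,5,7}:  v_{2} + v_{5} + v_{7} = v_{4}  so sig = (3; 1)
  • {2,5,9}:  v_{2} + v_{5} + v_{9} = v_{3}  so sig = (3; 1)

Signatures (|P|; sorted positive RHS coefficients), sorted:
    (2; —)
    (2; 1)
    (2; 1)
    (2; 1)
    (2; 1)
    (2; 1,1)
    (2; 1,1)
    (2; 1,2)
    (2; 1,3)
    (2; 1,3)
    (2; 2)
    (2; 2)
    (2; 2)
    (2; 2)
    (2; 3)
    (3; —)
    (3; 1)
    (3; 1)
    (3; 1)
    (3; 1)


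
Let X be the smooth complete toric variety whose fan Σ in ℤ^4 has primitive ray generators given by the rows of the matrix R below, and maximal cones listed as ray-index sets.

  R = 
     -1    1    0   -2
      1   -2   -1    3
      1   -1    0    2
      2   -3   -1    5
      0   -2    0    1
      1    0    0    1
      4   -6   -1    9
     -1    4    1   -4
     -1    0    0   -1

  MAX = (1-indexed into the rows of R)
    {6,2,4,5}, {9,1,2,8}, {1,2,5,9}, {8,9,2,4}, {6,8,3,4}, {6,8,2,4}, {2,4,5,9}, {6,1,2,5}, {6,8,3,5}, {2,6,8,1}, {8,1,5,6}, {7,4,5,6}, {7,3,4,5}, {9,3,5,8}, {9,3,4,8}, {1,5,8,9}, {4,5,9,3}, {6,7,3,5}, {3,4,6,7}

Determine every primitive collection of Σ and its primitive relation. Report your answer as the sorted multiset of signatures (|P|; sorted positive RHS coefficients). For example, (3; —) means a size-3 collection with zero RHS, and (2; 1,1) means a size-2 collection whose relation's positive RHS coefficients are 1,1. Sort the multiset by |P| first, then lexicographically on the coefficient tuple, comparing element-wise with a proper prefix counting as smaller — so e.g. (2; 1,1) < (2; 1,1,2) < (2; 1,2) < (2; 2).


Minimal non-faces — 11 found among 9 rays, 19 max cones:

  P={1,3}:  v_{1} + v_{3} = 0  →  sig = (2; —)
  P={6,9}:  v_{6} + v_{9} = 0  →  sig = (2; —)
  P={1,4}:  v_{1} + v_{4} = v_{2}  →  sig = (2; 1)
  P={2,3}:  v_{2} + v_{3} = v_{4}  →  sig = (2; 1)
  P={1,7}:  v_{1} + v_{7} = v_{4} + v_{5} + v_{6}  →  sig = (2; 1,1,1)
  P={7,9}:  v_{7} + v_{9} = v_{3} + v_{4} + v_{5}  →  sig = (2; 1,1,1)
  P={2,7}:  v_{2} + v_{7} = 2·v_{4} + v_{5} + v_{6}  →  sig = (2; 1,1,2)
  P={7,8}:  v_{7} + v_{8} = 2·v_{3} + v_{6}  →  sig = (2; 1,2)
  P={2,5,8}:  v_{2} + v_{5} + v_{8} = 0  →  sig = (3; —)
  P={4,5,8}:  v_{4} + v_{5} + v_{8} = v_{3}  →  sig = (3; 1)
  P={3,4,5,6}:  v_{3} + v_{4} + v_{5} + v_{6} = v_{7}  →  sig = (4; 1)

so the primitive-relation signature multiset is
{ (2; —) ×2,  (2; 1) ×2,  (2; 1,1,1) ×2,  (2; 1,1,2),  (2; 1,2),  (3; —),  (3; 1),  (4; 1) }


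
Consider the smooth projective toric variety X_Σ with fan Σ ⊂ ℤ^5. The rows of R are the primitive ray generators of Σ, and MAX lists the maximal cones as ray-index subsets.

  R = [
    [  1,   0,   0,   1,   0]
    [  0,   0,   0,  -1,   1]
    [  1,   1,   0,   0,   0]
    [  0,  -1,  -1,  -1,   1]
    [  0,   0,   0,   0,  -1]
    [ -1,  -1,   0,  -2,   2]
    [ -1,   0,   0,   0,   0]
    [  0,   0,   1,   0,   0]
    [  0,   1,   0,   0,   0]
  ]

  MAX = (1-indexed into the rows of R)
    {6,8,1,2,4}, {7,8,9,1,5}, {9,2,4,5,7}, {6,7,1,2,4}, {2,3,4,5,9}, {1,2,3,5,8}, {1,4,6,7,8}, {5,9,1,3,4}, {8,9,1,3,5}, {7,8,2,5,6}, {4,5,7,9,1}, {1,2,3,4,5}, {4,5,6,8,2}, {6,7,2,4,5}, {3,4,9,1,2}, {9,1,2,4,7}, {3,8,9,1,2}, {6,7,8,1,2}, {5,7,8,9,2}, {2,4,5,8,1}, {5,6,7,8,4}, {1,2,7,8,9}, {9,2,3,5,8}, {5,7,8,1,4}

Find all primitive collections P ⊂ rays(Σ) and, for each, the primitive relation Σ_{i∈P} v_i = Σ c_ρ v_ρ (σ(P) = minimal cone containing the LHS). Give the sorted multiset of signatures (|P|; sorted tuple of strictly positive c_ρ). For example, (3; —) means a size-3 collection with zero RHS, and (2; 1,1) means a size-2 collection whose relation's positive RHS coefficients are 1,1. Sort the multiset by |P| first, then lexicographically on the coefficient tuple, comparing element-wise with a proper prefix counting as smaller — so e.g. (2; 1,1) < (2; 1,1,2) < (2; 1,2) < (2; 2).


Minimal non-faces — 9 found among 9 rays, 24 max cones:

  • {3,7}:  v_{3} + v_{7} = v_{9}  →  sig = (2; 1)
  • {6,9}:  v_{6} + v_{9} = 2·v_{2} + v_{7}  →  sig = (2; 1,2)
  • {3,6}:  v_{3} + v_{6} = 2·v_{2}  →  sig = (2; 2)
  • {4,8,9}:  v_{4} + v_{8} + v_{9} = v_{2}  →  sig = (3; 1)
  • {1,5,6}:  v_{1} + v_{5} + v_{6} = v_{4} + v_{8}  →  sig = (3; 1,1)
  • {3,4,8}:  v_{3} + v_{4} + v_{8} = v_{1} + 2·v_{2} + v_{5}  →  sig = (3; 1,1,2)
  • {1,2,5,7}:  v_{1} + v_{2} + v_{5} + v_{7} = 0  →  sig = (4; —)
  • {1,2,5,9}:  v_{1} + v_{2} + v_{5} + v_{9} = v_{3}  →  sig = (4; 1)
  • {2,4,7,8}:  v_{2} + v_{4} + v_{7} + v_{8} = v_{6}  →  sig = (4; 1)

Sorted signature multiset PRS(X):
    |P|=2: 3 collections, coeffs (1), (1,2), (2)
    |P|=3: 3 collections, coeffs (1), (1,1), (1,1,2)
    |P|=4: 3 collections, coeffs (), (1), (1)


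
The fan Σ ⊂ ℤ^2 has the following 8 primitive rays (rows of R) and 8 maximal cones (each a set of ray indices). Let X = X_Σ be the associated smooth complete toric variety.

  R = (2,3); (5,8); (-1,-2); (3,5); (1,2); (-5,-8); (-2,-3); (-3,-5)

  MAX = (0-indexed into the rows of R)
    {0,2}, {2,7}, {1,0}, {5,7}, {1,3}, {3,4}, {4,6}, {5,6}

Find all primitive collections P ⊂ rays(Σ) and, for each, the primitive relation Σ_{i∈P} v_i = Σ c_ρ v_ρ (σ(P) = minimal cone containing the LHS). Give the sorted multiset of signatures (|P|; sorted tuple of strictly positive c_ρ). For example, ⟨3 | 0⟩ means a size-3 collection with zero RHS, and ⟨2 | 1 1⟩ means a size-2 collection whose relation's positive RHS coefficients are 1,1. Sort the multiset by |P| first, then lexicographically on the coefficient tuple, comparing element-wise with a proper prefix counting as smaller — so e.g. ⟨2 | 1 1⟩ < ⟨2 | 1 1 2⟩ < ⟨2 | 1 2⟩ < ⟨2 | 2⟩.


Σ has 20 primitive collections:

  P={0,6}:  v_{0} + v_{6} = 0  ⟹  sig = ⟨2 | 0⟩
  P={1,5}:  v_{1} + v_{5} = 0  ⟹  sig = ⟨2 | 0⟩
  P={2,4}:  v_{2} + v_{4} = 0  ⟹  sig = ⟨2 | 0⟩
  P={3,7}:  v_{3} + v_{7} = 0  ⟹  sig = ⟨2 | 0⟩
  P={0,3}:  v_{0} + v_{3} = v_{1}  ⟹  sig = ⟨2 | 1⟩
  P={0,4}:  v_{0} + v_{4} = v_{3}  ⟹  sig = ⟨2 | 1⟩
  P={0,5}:  v_{0} + v_{5} = v_{7}  ⟹  sig = ⟨2 | 1⟩
  P={0,7}:  v_{0} + v_{7} = v_{2}  ⟹  sig = ⟨2 | 1⟩
  P={1,6}:  v_{1} + v_{6} = v_{3}  ⟹  sig = ⟨2 | 1⟩
  P={1,7}:  v_{1} + v_{7} = v_{0}  ⟹  sig = ⟨2 | 1⟩
  P={2,3}:  v_{2} + v_{3} = v_{0}  ⟹  sig = ⟨2 | 1⟩
  P={2,6}:  v_{2} + v_{6} = v_{7}  ⟹  sig = ⟨2 | 1⟩
  P={3,5}:  v_{3} + v_{5} = v_{6}  ⟹  sig = ⟨2 | 1⟩
  P={3,6}:  v_{3} + v_{6} = v_{4}  ⟹  sig = ⟨2 | 1⟩
  P={4,7}:  v_{4} + v_{7} = v_{6}  ⟹  sig = ⟨2 | 1⟩
  P={6,7}:  v_{6} + v_{7} = v_{5}  ⟹  sig = ⟨2 | 1⟩
  P={1,2}:  v_{1} + v_{2} = 2·v_{0}  ⟹  sig = ⟨2 | 2⟩
  P={1,4}:  v_{1} + v_{4} = 2·v_{3}  ⟹  sig = ⟨2 | 2⟩
  P={2,5}:  v_{2} + v_{5} = 2·v_{7}  ⟹  sig = ⟨2 | 2⟩
  P={4,5}:  v_{4} + v_{5} = 2·v_{6}  ⟹  sig = ⟨2 | 2⟩

so the primitive-relation signature multiset is
    ⟨2 | 0⟩
    ⟨2 | 0⟩
    ⟨2 | 0⟩
    ⟨2 | 0⟩
    ⟨2 | 1⟩
    ⟨2 | 1⟩
    ⟨2 | 1⟩
    ⟨2 | 1⟩
    ⟨2 | 1⟩
    ⟨2 | 1⟩
    ⟨2 | 1⟩
    ⟨2 | 1⟩
    ⟨2 | 1⟩
    ⟨2 | 1⟩
    ⟨2 | 1⟩
    ⟨2 | 1⟩
    ⟨2 | 2⟩
    ⟨2 | 2⟩
    ⟨2 | 2⟩
    ⟨2 | 2⟩


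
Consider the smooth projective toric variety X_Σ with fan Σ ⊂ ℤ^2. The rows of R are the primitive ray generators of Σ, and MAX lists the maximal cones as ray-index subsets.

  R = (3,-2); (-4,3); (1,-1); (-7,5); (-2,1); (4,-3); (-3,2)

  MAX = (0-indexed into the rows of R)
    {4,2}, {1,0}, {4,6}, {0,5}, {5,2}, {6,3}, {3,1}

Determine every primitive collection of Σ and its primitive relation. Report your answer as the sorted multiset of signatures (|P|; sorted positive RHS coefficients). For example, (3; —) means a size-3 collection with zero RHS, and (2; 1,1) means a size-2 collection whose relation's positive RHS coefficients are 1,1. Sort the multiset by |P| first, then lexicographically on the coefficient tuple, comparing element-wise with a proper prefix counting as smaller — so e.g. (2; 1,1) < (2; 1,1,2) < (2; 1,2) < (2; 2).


|primitive collections| = 14. Relations:

  P={0,6}:  v_{0} + v_{6} = 0 — sig = (2; —)
  P={1,5}:  v_{1} + v_{5} = 0 — sig = (2; —)
  P={0,2}:  v_{0} + v_{2} = v_{5} — sig = (2; 1)
  P={0,3}:  v_{0} + v_{3} = v_{1} — sig = (2; 1)
  P={0,4}:  v_{0} + v_{4} = v_{2} — sig = (2; 1)
  P={1,2}:  v_{1} + v_{2} = v_{6} — sig = (2; 1)
  P={1,6}:  v_{1} + v_{6} = v_{3} — sig = (2; 1)
  P={2,6}:  v_{2} + v_{6} = v_{4} — sig = (2; 1)
  P={3,5}:  v_{3} + v_{5} = v_{6} — sig = (2; 1)
  P={5,6}:  v_{5} + v_{6} = v_{2} — sig = (2; 1)
  P={1,4}:  v_{1} + v_{4} = 2·v_{6} — sig = (2; 2)
  P={2,3}:  v_{2} + v_{3} = 2·v_{6} — sig = (2; 2)
  P={4,5}:  v_{4} + v_{5} = 2·v_{2} — sig = (2; 2)
  P={3,4}:  v_{3} + v_{4} = 3·v_{6} — sig = (2; 3)

Hence PRS(X_Σ) =
    |P|=2: 14 collections, coeffs (), (), (1), (1), (1), (1), (1), (1), (1), (1), (2), (2), (2), (3)


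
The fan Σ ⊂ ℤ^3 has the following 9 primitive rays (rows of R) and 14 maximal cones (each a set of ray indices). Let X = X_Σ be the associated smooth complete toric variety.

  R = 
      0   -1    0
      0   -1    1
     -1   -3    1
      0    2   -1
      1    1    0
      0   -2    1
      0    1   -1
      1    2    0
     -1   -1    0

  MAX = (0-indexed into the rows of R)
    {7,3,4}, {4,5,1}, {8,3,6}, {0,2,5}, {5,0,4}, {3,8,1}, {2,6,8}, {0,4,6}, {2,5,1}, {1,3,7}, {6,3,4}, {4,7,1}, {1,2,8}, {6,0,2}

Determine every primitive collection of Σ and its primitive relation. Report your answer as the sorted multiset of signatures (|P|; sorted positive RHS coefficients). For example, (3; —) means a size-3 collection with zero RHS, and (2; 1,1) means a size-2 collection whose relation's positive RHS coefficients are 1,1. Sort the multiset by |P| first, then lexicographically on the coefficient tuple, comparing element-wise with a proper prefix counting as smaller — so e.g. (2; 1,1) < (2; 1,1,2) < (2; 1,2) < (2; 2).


16 minimal non-faces of Δ(Σ) (on 9 rays):

  • {1,6}:  v_{1} + v_{6} = 0  →  sig = (2; —)
  • {3,5}:  v_{3} + v_{5} = 0  →  sig = (2; —)
  • {4,8}:  v_{4} + v_{8} = 0  →  sig = (2; —)
  • {0,1}:  v_{0} + v_{1} = v_{5}  →  sig = (2; 1)
  • {0,3}:  v_{0} + v_{3} = v_{6}  →  sig = (2; 1)
  • {0,7}:  v_{0} + v_{7} = v_{4}  →  sig = (2; 1)
  • {2,3}:  v_{2} + v_{3} = v_{8}  →  sig = (2; 1)
  • {2,4}:  v_{2} + v_{4} = v_{5}  →  sig = (2; 1)
  • {2,7}:  v_{2} + v_{7} = v_{1}  →  sig = (2; 1)
  • {5,6}:  v_{5} + v_{6} = v_{0}  →  sig = (2; 1)
  • {5,8}:  v_{5} + v_{8} = v_{2}  →  sig = (2; 1)
  • {0,8}:  v_{0} + v_{8} = v_{2} + v_{6}  →  sig = (2; 1,1)
  • {5,7}:  v_{5} + v_{7} = v_{1} + v_{4}  →  sig = (2; 1,1)
  • {6,7}:  v_{6} + v_{7} = v_{3} + v_{4}  →  sig = (2; 1,1)
  • {7,8}:  v_{7} + v_{8} = v_{1} + v_{3}  →  sig = (2; 1,1)
  • {1,3,4}:  v_{1} + v_{3} + v_{4} = v_{7}  →  sig = (3; 1)

Signatures (|P|; sorted positive RHS coefficients), sorted:
    |P|=2: 15 collections, coeffs (), (), (), (1), (1), (1), (1), (1), (1), (1), (1), (1,1), (1,1), (1,1), (1,1)
    |P|=3: 1 collection, coeffs (1)


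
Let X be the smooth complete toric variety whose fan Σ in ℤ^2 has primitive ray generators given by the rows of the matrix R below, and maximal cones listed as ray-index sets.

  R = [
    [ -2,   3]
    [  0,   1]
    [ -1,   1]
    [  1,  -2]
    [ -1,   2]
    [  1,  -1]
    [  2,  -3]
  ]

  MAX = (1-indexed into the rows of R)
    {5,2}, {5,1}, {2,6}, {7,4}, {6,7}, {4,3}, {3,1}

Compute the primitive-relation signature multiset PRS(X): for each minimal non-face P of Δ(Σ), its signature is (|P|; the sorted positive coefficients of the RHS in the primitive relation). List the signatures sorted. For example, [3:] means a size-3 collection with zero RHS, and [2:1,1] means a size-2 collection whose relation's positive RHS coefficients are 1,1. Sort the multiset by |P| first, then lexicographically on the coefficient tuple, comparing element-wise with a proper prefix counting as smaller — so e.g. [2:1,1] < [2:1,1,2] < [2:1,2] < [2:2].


Minimal non-faces — 14 found among 7 rays, 7 max cones:

  • {1,7}:  v_{1} + v_{7} = 0  ⟹  sig = [2:]
  • {3,6}:  v_{3} + v_{6} = 0  ⟹  sig = [2:]
  • {4,5}:  v_{4} + v_{5} = 0  ⟹  sig = [2:]
  • {1,4}:  v_{1} + v_{4} = v_{3}  ⟹  sig = [2:1]
  • {1,6}:  v_{1} + v_{6} = v_{5}  ⟹  sig = [2:1]
  • {2,3}:  v_{2} + v_{3} = v_{5}  ⟹  sig = [2:1]
  • {2,4}:  v_{2} + v_{4} = v_{6}  ⟹  sig = [2:1]
  • {3,5}:  v_{3} + v_{5} = v_{1}  ⟹  sig = [2:1]
  • {3,7}:  v_{3} + v_{7} = v_{4}  ⟹  sig = [2:1]
  • {4,6}:  v_{4} + v_{6} = v_{7}  ⟹  sig = [2:1]
  • {5,6}:  v_{5} + v_{6} = v_{2}  ⟹  sig = [2:1]
  • {5,7}:  v_{5} + v_{7} = v_{6}  ⟹  sig = [2:1]
  • {1,2}:  v_{1} + v_{2} = 2·v_{5}  ⟹  sig = [2:2]
  • {2,7}:  v_{2} + v_{7} = 2·v_{6}  ⟹  sig = [2:2]

Signatures (|P|; sorted positive RHS coefficients), sorted:
    |P|=2: 14 collections, coeffs (), (), (), (1), (1), (1), (1), (1), (1), (1), (1), (1), (2), (2)


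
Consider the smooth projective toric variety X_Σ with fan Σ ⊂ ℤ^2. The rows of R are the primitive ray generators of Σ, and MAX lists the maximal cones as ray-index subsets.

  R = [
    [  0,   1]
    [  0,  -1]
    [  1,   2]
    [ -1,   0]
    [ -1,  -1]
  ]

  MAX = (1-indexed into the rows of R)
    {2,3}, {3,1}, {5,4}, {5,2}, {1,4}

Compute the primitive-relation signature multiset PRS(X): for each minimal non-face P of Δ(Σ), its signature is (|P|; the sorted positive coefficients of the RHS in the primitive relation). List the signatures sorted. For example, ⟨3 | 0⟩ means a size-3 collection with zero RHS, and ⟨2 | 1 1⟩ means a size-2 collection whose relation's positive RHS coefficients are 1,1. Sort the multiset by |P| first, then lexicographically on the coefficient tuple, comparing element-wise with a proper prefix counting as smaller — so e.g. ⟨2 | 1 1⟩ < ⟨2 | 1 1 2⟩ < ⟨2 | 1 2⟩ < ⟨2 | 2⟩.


5 collections generate NE(X_Σ); each relation:

  P={1,2}:  v_{1} + v_{2} = 0  →  sig = ⟨2 | 0⟩
  P={1,5}:  v_{1} + v_{5} = v_{4}  →  sig = ⟨2 | 1⟩
  P={2,4}:  v_{2} + v_{4} = v_{5}  →  sig = ⟨2 | 1⟩
  P={3,5}:  v_{3} + v_{5} = v_{1}  →  sig = ⟨2 | 1⟩
  P={3,4}:  v_{3} + v_{4} = 2·v_{1}  →  sig = ⟨2 | 2⟩

so the primitive-relation signature multiset is
    ⟨2 | 0⟩
    ⟨2 | 1⟩
    ⟨2 | 1⟩
    ⟨2 | 1⟩
    ⟨2 | 2⟩


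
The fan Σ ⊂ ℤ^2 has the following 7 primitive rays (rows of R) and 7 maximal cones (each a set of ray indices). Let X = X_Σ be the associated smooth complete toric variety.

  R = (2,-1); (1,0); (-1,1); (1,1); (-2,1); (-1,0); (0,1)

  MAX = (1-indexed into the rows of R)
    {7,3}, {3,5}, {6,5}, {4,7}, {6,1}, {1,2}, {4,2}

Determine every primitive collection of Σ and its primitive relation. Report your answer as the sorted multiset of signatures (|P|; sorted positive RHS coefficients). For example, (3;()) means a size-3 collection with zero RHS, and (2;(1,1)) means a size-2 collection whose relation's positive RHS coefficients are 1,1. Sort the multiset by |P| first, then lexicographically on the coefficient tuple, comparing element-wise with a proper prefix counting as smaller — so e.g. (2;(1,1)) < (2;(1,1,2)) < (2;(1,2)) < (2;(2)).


Σ has 14 primitive collections:

  P = {1,5}:  v_{1} + v_{5} = 0  so sig = (2;())
  P = {2,6}:  v_{2} + v_{6} = 0  so sig = (2;())
  P = {1,3}:  v_{1} + v_{3} = v_{2}  so sig = (2;(1))
  P = {2,3}:  v_{2} + v_{3} = v_{7}  so sig = (2;(1))
  P = {2,5}:  v_{2} + v_{5} = v_{3}  so sig = (2;(1))
  P = {2,7}:  v_{2} + v_{7} = v_{4}  so sig = (2;(1))
  P = {3,6}:  v_{3} + v_{6} = v_{5}  so sig = (2;(1))
  P = {4,6}:  v_{4} + v_{6} = v_{7}  so sig = (2;(1))
  P = {6,7}:  v_{6} + v_{7} = v_{3}  so sig = (2;(1))
  P = {4,5}:  v_{4} + v_{5} = v_{3} + v_{7}  so sig = (2;(1,1))
  P = {1,7}:  v_{1} + v_{7} = 2·v_{2}  so sig = (2;(2))
  P = {3,4}:  v_{3} + v_{4} = 2·v_{7}  so sig = (2;(2))
  P = {5,7}:  v_{5} + v_{7} = 2·v_{3}  so sig = (2;(2))
  P = {1,4}:  v_{1} + v_{4} = 3·v_{2}  so sig = (2;(3))

Sorted signature multiset PRS(X):
    |P|=2: 14 collections, coeffs (), (), (1), (1), (1), (1), (1), (1), (1), (1,1), (2), (2), (2), (3)


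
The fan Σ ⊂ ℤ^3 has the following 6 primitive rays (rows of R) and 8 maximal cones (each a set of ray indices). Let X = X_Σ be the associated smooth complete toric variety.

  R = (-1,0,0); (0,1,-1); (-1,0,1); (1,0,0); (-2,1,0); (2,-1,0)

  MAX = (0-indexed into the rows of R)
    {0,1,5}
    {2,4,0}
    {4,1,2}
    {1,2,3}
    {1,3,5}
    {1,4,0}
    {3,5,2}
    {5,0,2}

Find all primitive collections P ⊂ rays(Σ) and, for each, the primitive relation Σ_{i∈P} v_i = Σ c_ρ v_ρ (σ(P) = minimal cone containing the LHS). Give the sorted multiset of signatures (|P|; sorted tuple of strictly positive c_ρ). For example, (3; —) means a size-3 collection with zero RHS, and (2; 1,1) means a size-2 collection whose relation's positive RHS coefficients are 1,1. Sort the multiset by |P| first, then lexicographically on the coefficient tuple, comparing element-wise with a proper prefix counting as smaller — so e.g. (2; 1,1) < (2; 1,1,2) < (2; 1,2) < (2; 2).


|primitive collections| = 5. Relations:

  P={0,3}:  v_{0} + v_{3} = 0 — sig = (2; —)
  P={4,5}:  v_{4} + v_{5} = 0 — sig = (2; —)
  P={3,4}:  v_{3} + v_{4} = v_{1} + v_{2} — sig = (2; 1,1)
  P={0,1,2}:  v_{0} + v_{1} + v_{2} = v_{4} — sig = (3; 1)
  P={1,2,5}:  v_{1} + v_{2} + v_{5} = v_{3} — sig = (3; 1)

Sorted signature multiset PRS(X):
    |P|=2: 3 collections, coeffs (), (), (1,1)
    |P|=3: 2 collections, coeffs (1), (1)


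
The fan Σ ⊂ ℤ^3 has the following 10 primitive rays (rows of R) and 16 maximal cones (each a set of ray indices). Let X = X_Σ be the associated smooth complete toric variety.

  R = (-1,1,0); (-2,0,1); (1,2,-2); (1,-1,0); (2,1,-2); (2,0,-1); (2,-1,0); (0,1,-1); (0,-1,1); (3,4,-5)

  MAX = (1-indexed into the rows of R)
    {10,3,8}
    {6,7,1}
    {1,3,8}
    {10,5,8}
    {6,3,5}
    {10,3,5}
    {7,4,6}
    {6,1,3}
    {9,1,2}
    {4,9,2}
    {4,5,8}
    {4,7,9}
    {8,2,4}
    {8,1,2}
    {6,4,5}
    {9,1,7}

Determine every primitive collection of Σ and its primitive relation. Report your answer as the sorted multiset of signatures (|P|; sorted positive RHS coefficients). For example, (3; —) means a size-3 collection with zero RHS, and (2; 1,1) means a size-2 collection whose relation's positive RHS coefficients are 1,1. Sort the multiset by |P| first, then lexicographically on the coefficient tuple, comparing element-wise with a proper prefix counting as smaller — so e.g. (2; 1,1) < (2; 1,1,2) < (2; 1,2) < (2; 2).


The 22 primitive collections of Σ (r=10, n=3):

  • {1,4}:  v_{1} + v_{4} = 0  ⇒ sig = (2; —)
  • {2,6}:  v_{2} + v_{6} = 0  ⇒ sig = (2; —)
  • {8,9}:  v_{8} + v_{9} = 0  ⇒ sig = (2; —)
  • {1,5}:  v_{1} + v_{5} = v_{3}  ⇒ sig = (2; 1)
  • {2,5}:  v_{2} + v_{5} = v_{8}  ⇒ sig = (2; 1)
  • {2,7}:  v_{2} + v_{7} = v_{9}  ⇒ sig = (2; 1)
  • {3,4}:  v_{3} + v_{4} = v_{5}  ⇒ sig = (2; 1)
  • {5,9}:  v_{5} + v_{9} = v_{6}  ⇒ sig = (2; 1)
  • {6,8}:  v_{6} + v_{8} = v_{5}  ⇒ sig = (2; 1)
  • {6,9}:  v_{6} + v_{9} = v_{7}  ⇒ sig = (2; 1)
  • {7,8}:  v_{7} + v_{8} = v_{6}  ⇒ sig = (2; 1)
  • {2,3}:  v_{2} + v_{3} = v_{1} + v_{8}  ⇒ sig = (2; 1,1)
  • {3,9}:  v_{3} + v_{9} = v_{1} + v_{6}  ⇒ sig = (2; 1,1)
  • {9,10}:  v_{9} + v_{10} = v_{3} + v_{5}  ⇒ sig = (2; 1,1)
  • {7,10}:  v_{7} + v_{10} = v_{3} + v_{5} + v_{6}  ⇒ sig = (2; 1,1,1)
  • {1,10}:  v_{1} + v_{10} = 2·v_{3} + v_{8}  ⇒ sig = (2; 1,2)
  • {2,10}:  v_{2} + v_{10} = v_{3} + 2·v_{8}  ⇒ sig = (2; 1,2)
  • {3,7}:  v_{3} + v_{7} = v_{1} + 2·v_{6}  ⇒ sig = (2; 1,2)
  • {4,10}:  v_{4} + v_{10} = 2·v_{5} + v_{8}  ⇒ sig = (2; 1,2)
  • {6,10}:  v_{6} + v_{10} = v_{3} + 2·v_{5}  ⇒ sig = (2; 1,2)
  • {5,7}:  v_{5} + v_{7} = 2·v_{6}  ⇒ sig = (2; 2)
  • {3,5,8}:  v_{3} + v_{5} + v_{8} = v_{10}  ⇒ sig = (3; 1)

Signatures (|P|; sorted positive RHS coefficients), sorted:
{ (2; —) ×3,  (2; 1) ×8,  (2; 1,1) ×3,  (2; 1,1,1),  (2; 1,2) ×5,  (2; 2),  (3; 1) }


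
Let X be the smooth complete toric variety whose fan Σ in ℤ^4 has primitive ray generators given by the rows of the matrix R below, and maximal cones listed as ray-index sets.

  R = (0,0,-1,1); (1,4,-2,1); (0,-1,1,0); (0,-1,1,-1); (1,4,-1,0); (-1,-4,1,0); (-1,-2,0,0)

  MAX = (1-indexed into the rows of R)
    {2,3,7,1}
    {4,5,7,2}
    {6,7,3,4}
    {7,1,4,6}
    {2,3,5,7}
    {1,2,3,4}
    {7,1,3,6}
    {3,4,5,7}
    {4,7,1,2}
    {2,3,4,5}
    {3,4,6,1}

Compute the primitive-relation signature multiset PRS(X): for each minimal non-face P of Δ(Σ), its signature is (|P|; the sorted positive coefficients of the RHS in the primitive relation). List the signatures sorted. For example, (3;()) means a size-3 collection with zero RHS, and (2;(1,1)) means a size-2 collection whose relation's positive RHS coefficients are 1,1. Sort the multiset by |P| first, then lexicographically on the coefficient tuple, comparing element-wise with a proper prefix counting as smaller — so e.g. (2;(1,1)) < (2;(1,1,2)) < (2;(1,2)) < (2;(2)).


The 5 primitive collections of Σ (r=7, n=4):

  {5,6}:  v_{5} + v_{6} = 0  →  sig = (2;())
  {1,5}:  v_{1} + v_{5} = v_{2}  →  sig = (2;(1))
  {2,6}:  v_{2} + v_{6} = v_{1}  →  sig = (2;(1))
  {2,3,4,7}:  v_{2} + v_{3} + v_{4} + v_{7} = 0  →  sig = (4;())
  {1,3,4,7}:  v_{1} + v_{3} + v_{4} + v_{7} = v_{6}  →  sig = (4;(1))

Hence PRS(X_Σ) =
    (2;())
    (2;(1))
    (2;(1))
    (4;())
    (4;(1))


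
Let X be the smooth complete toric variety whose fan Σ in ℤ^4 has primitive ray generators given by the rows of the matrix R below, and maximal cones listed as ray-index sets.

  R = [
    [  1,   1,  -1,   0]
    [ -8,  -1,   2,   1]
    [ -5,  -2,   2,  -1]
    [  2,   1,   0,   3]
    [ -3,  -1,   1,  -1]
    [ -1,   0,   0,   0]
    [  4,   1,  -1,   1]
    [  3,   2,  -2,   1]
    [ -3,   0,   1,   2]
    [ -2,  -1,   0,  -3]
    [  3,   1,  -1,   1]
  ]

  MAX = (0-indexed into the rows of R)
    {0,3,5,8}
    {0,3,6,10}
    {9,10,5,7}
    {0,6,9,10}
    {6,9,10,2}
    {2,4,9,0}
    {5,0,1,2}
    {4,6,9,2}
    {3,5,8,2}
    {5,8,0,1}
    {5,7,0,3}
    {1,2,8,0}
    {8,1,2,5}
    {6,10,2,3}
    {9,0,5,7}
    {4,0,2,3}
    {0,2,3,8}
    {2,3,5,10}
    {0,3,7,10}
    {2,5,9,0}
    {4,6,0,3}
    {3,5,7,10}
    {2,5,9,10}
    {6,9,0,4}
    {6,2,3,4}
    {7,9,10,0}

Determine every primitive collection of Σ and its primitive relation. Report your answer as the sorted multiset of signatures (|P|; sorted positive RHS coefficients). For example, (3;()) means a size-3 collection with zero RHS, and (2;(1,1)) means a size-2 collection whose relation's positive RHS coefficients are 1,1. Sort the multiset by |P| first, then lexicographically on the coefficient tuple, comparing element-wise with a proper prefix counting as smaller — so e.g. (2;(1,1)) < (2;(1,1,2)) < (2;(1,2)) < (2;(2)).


23 collections generate NE(X_Σ); each relation:

  P={3,9}:  v_{3} + v_{9} = 0  ⇒ sig = (2;())
  P={4,10}:  v_{4} + v_{10} = 0  ⇒ sig = (2;())
  P={5,6}:  v_{5} + v_{6} = v_{10}  ⇒ sig = (2;(1))
  P={1,6}:  v_{1} + v_{6} = v_{5} + v_{8}  ⇒ sig = (2;(1,1))
  P={4,5}:  v_{4} + v_{5} = v_{0} + v_{2}  ⇒ sig = (2;(1,1))
  P={4,7}:  v_{4} + v_{7} = v_{0} + v_{5}  ⇒ sig = (2;(1,1))
  P={6,8}:  v_{6} + v_{8} = v_{3} + v_{5}  ⇒ sig = (2;(1,1))
  P={8,9}:  v_{8} + v_{9} = v_{0} + v_{2} + v_{5}  ⇒ sig = (2;(1,1,1))
  P={1,7}:  v_{1} + v_{7} = v_{0} + 3·v_{5} + v_{8}  ⇒ sig = (2;(1,1,3))
  P={7,8}:  v_{7} + v_{8} = v_{0} + v_{3} + 3·v_{5}  ⇒ sig = (2;(1,1,3))
  P={1,10}:  v_{1} + v_{10} = 2·v_{5} + v_{8}  ⇒ sig = (2;(1,2))
  P={6,7}:  v_{6} + v_{7} = v_{0} + 2·v_{10}  ⇒ sig = (2;(1,2))
  P={8,10}:  v_{8} + v_{10} = v_{3} + 2·v_{5}  ⇒ sig = (2;(1,2))
  P={1,4}:  v_{1} + v_{4} = 2·v_{0} + 2·v_{2} + v_{8}  ⇒ sig = (2;(1,2,2))
  P={4,8}:  v_{4} + v_{8} = 2·v_{0} + 2·v_{2} + v_{3}  ⇒ sig = (2;(1,2,2))
  P={1,3}:  v_{1} + v_{3} = 2·v_{8}  ⇒ sig = (2;(2))
  P={2,7}:  v_{2} + v_{7} = 2·v_{5}  ⇒ sig = (2;(2))
  P={1,9}:  v_{1} + v_{9} = 2·v_{0} + 2·v_{2} + 2·v_{5}  ⇒ sig = (2;(2,2,2))
  P={0,2,6}:  v_{0} + v_{2} + v_{6} = 0  ⇒ sig = (3;())
  P={0,2,10}:  v_{0} + v_{2} + v_{10} = v_{5}  ⇒ sig = (3;(1))
  P={0,5,10}:  v_{0} + v_{5} + v_{10} = v_{7}  ⇒ sig = (3;(1))
  P={0,2,3,5}:  v_{0} + v_{2} + v_{3} + v_{5} = v_{8}  ⇒ sig = (4;(1))
  P={0,2,5,8}:  v_{0} + v_{2} + v_{5} + v_{8} = v_{1}  ⇒ sig = (4;(1))

Hence PRS(X_Σ) =
    |P|=2: 18 collections, coeffs (), (), (1), (1,1), (1,1), (1,1), (1,1), (1,1,1), (1,1,3), (1,1,3), (1,2), (1,2), (1,2), (1,2,2), (1,2,2), (2), (2), (2,2,2)
    |P|=3: 3 collections, coeffs (), (1), (1)
    |P|=4: 2 collections, coeffs (1), (1)


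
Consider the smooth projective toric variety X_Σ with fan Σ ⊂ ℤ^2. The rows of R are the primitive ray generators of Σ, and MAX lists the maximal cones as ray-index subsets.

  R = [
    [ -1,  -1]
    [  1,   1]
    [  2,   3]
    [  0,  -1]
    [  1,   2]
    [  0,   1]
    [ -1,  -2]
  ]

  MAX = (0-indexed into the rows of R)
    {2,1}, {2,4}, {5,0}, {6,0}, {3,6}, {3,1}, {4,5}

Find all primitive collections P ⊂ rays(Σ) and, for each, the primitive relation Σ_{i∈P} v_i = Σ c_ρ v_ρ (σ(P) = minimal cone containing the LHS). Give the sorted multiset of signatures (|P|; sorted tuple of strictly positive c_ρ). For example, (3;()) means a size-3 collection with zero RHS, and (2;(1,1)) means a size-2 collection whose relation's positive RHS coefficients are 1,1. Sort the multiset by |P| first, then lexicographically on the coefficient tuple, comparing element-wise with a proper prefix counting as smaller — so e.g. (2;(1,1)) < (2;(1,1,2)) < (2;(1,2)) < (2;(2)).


Minimal non-faces — 14 found among 7 rays, 7 max cones:

  • {0,1}:  v_{0} + v_{1} = 0  ⇒ sig = (2;())
  • {3,5}:  v_{3} + v_{5} = 0  ⇒ sig = (2;())
  • {4,6}:  v_{4} + v_{6} = 0  ⇒ sig = (2;())
  • {0,2}:  v_{0} + v_{2} = v_{4}  ⇒ sig = (2;(1))
  • {0,3}:  v_{0} + v_{3} = v_{6}  ⇒ sig = (2;(1))
  • {0,4}:  v_{0} + v_{4} = v_{5}  ⇒ sig = (2;(1))
  • {1,4}:  v_{1} + v_{4} = v_{2}  ⇒ sig = (2;(1))
  • {1,5}:  v_{1} + v_{5} = v_{4}  ⇒ sig = (2;(1))
  • {1,6}:  v_{1} + v_{6} = v_{3}  ⇒ sig = (2;(1))
  • {2,6}:  v_{2} + v_{6} = v_{1}  ⇒ sig = (2;(1))
  • {3,4}:  v_{3} + v_{4} = v_{1}  ⇒ sig = (2;(1))
  • {5,6}:  v_{5} + v_{6} = v_{0}  ⇒ sig = (2;(1))
  • {2,3}:  v_{2} + v_{3} = 2·v_{1}  ⇒ sig = (2;(2))
  • {2,5}:  v_{2} + v_{5} = 2·v_{4}  ⇒ sig = (2;(2))

Sorted signature multiset PRS(X):
    |P|=2: 14 collections, coeffs (), (), (), (1), (1), (1), (1), (1), (1), (1), (1), (1), (2), (2)


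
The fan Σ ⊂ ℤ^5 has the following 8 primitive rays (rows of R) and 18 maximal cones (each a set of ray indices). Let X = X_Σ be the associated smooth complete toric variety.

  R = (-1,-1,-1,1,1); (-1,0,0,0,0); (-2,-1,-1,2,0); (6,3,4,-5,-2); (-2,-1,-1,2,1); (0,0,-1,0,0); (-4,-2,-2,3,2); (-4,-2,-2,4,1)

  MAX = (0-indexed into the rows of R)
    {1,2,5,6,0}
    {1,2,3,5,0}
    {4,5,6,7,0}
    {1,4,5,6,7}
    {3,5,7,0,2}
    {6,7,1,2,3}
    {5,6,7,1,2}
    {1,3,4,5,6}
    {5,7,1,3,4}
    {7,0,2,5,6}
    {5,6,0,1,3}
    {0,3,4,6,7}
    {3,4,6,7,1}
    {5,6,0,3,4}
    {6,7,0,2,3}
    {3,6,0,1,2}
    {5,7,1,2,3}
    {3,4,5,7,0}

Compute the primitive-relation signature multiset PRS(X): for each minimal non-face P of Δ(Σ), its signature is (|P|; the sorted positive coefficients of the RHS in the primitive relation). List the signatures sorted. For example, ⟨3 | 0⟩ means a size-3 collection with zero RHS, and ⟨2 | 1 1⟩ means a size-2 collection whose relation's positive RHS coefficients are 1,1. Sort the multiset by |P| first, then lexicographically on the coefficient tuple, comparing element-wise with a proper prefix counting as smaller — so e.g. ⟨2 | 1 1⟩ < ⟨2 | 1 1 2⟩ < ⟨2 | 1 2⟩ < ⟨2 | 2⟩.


|primitive collections| = 5. Relations:

  P = {2,4}:  v_{2} + v_{4} = v_{7}  ⇒ sig = ⟨2 | 1⟩
  P = {0,1,4}:  v_{0} + v_{1} + v_{4} = v_{6}  ⇒ sig = ⟨3 | 1⟩
  P = {0,1,7}:  v_{0} + v_{1} + v_{7} = v_{2} + v_{6}  ⇒ sig = ⟨3 | 1 1⟩
  P = {2,3,5,6}:  v_{2} + v_{3} + v_{5} + v_{6} = 0  ⇒ sig = ⟨4 | 0⟩
  P = {3,5,6,7}:  v_{3} + v_{5} + v_{6} + v_{7} = v_{4}  ⇒ sig = ⟨4 | 1⟩

Signatures (|P|; sorted positive RHS coefficients), sorted:
[⟨2 | 1⟩, ⟨3 | 1⟩, ⟨3 | 1 1⟩, ⟨4 | 0⟩, ⟨4 | 1⟩]


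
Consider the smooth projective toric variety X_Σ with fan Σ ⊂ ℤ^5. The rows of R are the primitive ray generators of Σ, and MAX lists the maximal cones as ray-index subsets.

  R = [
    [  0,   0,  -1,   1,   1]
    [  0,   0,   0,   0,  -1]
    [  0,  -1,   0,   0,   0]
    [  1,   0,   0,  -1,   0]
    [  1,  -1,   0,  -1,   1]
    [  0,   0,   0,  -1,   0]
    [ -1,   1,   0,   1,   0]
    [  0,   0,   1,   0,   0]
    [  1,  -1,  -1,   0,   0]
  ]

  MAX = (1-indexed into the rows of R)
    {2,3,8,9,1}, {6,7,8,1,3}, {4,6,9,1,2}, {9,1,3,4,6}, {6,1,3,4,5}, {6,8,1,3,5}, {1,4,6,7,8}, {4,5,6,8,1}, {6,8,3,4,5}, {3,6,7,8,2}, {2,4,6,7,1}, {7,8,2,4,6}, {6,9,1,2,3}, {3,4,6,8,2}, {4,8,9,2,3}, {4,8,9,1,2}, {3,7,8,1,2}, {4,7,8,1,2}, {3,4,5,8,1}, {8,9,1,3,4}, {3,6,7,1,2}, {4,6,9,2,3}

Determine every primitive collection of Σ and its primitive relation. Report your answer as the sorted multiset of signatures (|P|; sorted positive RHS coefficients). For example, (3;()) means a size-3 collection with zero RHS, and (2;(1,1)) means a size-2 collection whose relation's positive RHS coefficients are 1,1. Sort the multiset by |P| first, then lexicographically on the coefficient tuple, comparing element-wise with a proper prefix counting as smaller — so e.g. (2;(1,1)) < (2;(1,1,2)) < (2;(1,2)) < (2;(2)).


|primitive collections| = 9. Relations:

  • {2,5}:  v_{2} + v_{5} = v_{3} + v_{4}  ⟹  sig = (2;(1,1))
  • {7,9}:  v_{7} + v_{9} = v_{1} + v_{2}  ⟹  sig = (2;(1,1))
  • {5,7}:  v_{5} + v_{7} = v_{1} + v_{6} + v_{8}  ⟹  sig = (2;(1,1,1))
  • {5,9}:  v_{5} + v_{9} = v_{1} + 2·v_{3} + 2·v_{4}  ⟹  sig = (2;(1,2,2))
  • {3,4,7}:  v_{3} + v_{4} + v_{7} = 0  ⟹  sig = (3;())
  • {6,8,9}:  v_{6} + v_{8} + v_{9} = v_{3} + v_{4}  ⟹  sig = (3;(1,1))
  • {1,2,6,8}:  v_{1} + v_{2} + v_{6} + v_{8} = 0  ⟹  sig = (4;())
  • {1,2,3,4}:  v_{1} + v_{2} + v_{3} + v_{4} = v_{9}  ⟹  sig = (4;(1))
  • {1,3,4,6,8}:  v_{1} + v_{3} + v_{4} + v_{6} + v_{8} = v_{5}  ⟹  sig = (5;(1))

so the primitive-relation signature multiset is
    (2;(1,1))
    (2;(1,1))
    (2;(1,1,1))
    (2;(1,2,2))
    (3;())
    (3;(1,1))
    (4;())
    (4;(1))
    (5;(1))


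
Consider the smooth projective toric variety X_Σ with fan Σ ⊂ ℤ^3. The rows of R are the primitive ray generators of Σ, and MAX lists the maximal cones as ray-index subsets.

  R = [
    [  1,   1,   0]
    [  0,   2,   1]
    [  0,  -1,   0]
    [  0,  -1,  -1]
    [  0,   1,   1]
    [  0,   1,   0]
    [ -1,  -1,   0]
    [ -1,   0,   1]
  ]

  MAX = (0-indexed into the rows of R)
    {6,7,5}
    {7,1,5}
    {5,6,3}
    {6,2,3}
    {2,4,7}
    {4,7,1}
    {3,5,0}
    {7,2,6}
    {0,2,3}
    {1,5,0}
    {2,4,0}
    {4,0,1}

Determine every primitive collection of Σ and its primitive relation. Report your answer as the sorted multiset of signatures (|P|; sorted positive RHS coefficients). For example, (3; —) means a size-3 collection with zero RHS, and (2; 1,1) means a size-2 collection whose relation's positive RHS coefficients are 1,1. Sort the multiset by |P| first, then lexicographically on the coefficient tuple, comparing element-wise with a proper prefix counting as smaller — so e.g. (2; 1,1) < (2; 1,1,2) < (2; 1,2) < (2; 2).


Minimal non-faces — 10 found among 8 rays, 12 max cones:

  • {0,6}:  v_{0} + v_{6} = 0  ⇒ sig = (2; —)
  • {2,5}:  v_{2} + v_{5} = 0  ⇒ sig = (2; —)
  • {3,4}:  v_{3} + v_{4} = 0  ⇒ sig = (2; —)
  • {0,7}:  v_{0} + v_{7} = v_{4}  ⇒ sig = (2; 1)
  • {1,2}:  v_{1} + v_{2} = v_{4}  ⇒ sig = (2; 1)
  • {1,3}:  v_{1} + v_{3} = v_{5}  ⇒ sig = (2; 1)
  • {3,7}:  v_{3} + v_{7} = v_{6}  ⇒ sig = (2; 1)
  • {4,5}:  v_{4} + v_{5} = v_{1}  ⇒ sig = (2; 1)
  • {4,6}:  v_{4} + v_{6} = v_{7}  ⇒ sig = (2; 1)
  • {1,6}:  v_{1} + v_{6} = v_{5} + v_{7}  ⇒ sig = (2; 1,1)

so the primitive-relation signature multiset is
{ (2; —) ×3,  (2; 1) ×6,  (2; 1,1) }


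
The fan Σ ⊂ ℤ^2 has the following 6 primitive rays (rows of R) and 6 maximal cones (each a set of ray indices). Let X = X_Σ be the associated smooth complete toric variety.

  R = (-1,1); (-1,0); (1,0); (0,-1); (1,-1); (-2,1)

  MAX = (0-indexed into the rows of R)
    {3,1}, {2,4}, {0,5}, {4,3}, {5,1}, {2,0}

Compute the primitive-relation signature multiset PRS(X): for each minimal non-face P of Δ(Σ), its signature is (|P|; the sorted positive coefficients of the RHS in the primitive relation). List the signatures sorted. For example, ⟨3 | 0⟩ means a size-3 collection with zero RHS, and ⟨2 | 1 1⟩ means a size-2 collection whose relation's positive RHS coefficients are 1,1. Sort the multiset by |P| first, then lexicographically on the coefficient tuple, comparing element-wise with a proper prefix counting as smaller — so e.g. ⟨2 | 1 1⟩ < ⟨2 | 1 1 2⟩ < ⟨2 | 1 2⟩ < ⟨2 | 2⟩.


9 minimal non-faces of Δ(Σ) (on 6 rays):

  P={0,4}:  v_{0} + v_{4} = 0  ⇒ sig = ⟨2 | 0⟩
  P={1,2}:  v_{1} + v_{2} = 0  ⇒ sig = ⟨2 | 0⟩
  P={0,1}:  v_{0} + v_{1} = v_{5}  ⇒ sig = ⟨2 | 1⟩
  P={0,3}:  v_{0} + v_{3} = v_{1}  ⇒ sig = ⟨2 | 1⟩
  P={1,4}:  v_{1} + v_{4} = v_{3}  ⇒ sig = ⟨2 | 1⟩
  P={2,3}:  v_{2} + v_{3} = v_{4}  ⇒ sig = ⟨2 | 1⟩
  P={2,5}:  v_{2} + v_{5} = v_{0}  ⇒ sig = ⟨2 | 1⟩
  P={4,5}:  v_{4} + v_{5} = v_{1}  ⇒ sig = ⟨2 | 1⟩
  P={3,5}:  v_{3} + v_{5} = 2·v_{1}  ⇒ sig = ⟨2 | 2⟩

Signatures (|P|; sorted positive RHS coefficients), sorted:
{ ⟨2 | 0⟩ ×2,  ⟨2 | 1⟩ ×6,  ⟨2 | 2⟩ }


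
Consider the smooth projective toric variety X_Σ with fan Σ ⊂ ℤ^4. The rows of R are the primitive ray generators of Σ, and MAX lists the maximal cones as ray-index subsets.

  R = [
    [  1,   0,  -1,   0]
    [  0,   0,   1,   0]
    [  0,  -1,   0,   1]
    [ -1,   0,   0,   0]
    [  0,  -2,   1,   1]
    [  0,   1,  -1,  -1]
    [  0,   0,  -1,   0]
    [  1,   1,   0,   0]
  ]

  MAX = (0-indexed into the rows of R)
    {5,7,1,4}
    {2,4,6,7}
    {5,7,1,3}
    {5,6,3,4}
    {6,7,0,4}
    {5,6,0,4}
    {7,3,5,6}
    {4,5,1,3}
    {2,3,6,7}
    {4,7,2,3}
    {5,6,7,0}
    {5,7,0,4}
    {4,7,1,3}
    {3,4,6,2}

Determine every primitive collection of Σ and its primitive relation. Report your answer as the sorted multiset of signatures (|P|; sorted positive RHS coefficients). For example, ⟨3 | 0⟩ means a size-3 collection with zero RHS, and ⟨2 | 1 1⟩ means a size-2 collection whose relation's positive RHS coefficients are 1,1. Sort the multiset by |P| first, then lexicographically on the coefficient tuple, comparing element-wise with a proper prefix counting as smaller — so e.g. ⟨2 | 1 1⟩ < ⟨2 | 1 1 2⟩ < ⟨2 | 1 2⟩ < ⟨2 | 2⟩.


Σ has 9 primitive collections:

  P = {1,6}:  v_{1} + v_{6} = 0 — sig = ⟨2 | 0⟩
  P = {0,3}:  v_{0} + v_{3} = v_{6} — sig = ⟨2 | 1⟩
  P = {2,5}:  v_{2} + v_{5} = v_{6} — sig = ⟨2 | 1⟩
  P = {0,1}:  v_{0} + v_{1} = v_{4} + v_{5} + v_{7} — sig = ⟨2 | 1 1 1⟩
  P = {1,2}:  v_{1} + v_{2} = v_{3} + v_{4} + v_{7} — sig = ⟨2 | 1 1 1⟩
  P = {0,2}:  v_{0} + v_{2} = v_{4} + 2·v_{6} + v_{7} — sig = ⟨2 | 1 1 2⟩
  P = {3,4,5,7}:  v_{3} + v_{4} + v_{5} + v_{7} = 0 — sig = ⟨4 | 0⟩
  P = {3,4,6,7}:  v_{3} + v_{4} + v_{6} + v_{7} = v_{2} — sig = ⟨4 | 1⟩
  P = {4,5,6,7}:  v_{4} + v_{5} + v_{6} + v_{7} = v_{0} — sig = ⟨4 | 1⟩

Hence PRS(X_Σ) =
    ⟨2 | 0⟩
    ⟨2 | 1⟩
    ⟨2 | 1⟩
    ⟨2 | 1 1 1⟩
    ⟨2 | 1 1 1⟩
    ⟨2 | 1 1 2⟩
    ⟨4 | 0⟩
    ⟨4 | 1⟩
    ⟨4 | 1⟩


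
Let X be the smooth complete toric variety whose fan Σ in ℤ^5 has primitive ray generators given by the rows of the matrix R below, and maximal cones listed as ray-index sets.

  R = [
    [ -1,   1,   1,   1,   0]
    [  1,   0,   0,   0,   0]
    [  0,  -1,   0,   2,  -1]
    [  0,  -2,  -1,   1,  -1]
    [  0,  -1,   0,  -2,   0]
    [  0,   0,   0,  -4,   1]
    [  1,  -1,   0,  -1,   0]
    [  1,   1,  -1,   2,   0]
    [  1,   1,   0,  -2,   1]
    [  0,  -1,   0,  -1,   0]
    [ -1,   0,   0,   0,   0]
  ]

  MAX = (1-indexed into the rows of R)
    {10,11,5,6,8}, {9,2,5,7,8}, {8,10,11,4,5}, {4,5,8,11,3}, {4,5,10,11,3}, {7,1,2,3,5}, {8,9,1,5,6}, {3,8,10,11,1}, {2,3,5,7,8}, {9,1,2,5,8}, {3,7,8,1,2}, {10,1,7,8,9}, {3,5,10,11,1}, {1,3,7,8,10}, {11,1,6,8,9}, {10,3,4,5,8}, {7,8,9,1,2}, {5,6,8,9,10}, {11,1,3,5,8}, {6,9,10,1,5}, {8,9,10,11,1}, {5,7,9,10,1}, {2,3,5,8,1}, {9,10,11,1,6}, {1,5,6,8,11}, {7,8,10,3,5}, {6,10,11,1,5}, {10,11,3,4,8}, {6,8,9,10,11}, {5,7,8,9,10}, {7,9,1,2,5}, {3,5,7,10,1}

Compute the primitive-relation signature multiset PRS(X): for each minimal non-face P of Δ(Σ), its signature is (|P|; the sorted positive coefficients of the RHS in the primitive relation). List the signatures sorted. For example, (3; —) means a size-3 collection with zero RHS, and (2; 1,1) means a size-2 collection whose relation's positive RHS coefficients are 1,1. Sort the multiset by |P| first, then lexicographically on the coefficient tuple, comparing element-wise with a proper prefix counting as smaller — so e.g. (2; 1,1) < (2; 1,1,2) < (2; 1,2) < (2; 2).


Primitive collections (17):

  P={2,11}:  v_{2} + v_{11} = 0 — sig = (2; —)
  P={2,10}:  v_{2} + v_{10} = v_{7} — sig = (2; 1)
  P={3,6}:  v_{3} + v_{6} = v_{5} — sig = (2; 1)
  P={3,9}:  v_{3} + v_{9} = v_{2} — sig = (2; 1)
  P={7,11}:  v_{7} + v_{11} = v_{10} — sig = (2; 1)
  P={1,4}:  v_{1} + v_{4} = v_{3} + v_{11} — sig = (2; 1,1)
  P={2,6}:  v_{2} + v_{6} = v_{5} + v_{9} — sig = (2; 1,1)
  P={4,9}:  v_{4} + v_{9} = v_{5} + v_{8} + v_{10} — sig = (2; 1,1,1)
  P={6,7}:  v_{6} + v_{7} = v_{5} + v_{9} + v_{10} — sig = (2; 1,1,1)
  P={2,4}:  v_{2} + v_{4} = v_{3} + v_{5} + v_{8} + v_{10} — sig = (2; 1,1,1,1)
  P={4,6}:  v_{4} + v_{6} = 2·v_{5} + v_{8} + v_{10} + v_{11} — sig = (2; 1,1,1,2)
  P={4,7}:  v_{4} + v_{7} = v_{3} + v_{5} + v_{8} + 2·v_{10} — sig = (2; 1,1,1,2)
  P={5,9,11}:  v_{5} + v_{9} + v_{11} = v_{6} — sig = (3; 1)
  P={1,5,8,10}:  v_{1} + v_{5} + v_{8} + v_{10} = 0 — sig = (4; —)
  P={1,5,7,8}:  v_{1} + v_{5} + v_{7} + v_{8} = v_{2} — sig = (4; 1)
  P={1,6,8,10}:  v_{1} + v_{6} + v_{8} + v_{10} = v_{9} + v_{11} — sig = (4; 1,1)
  P={3,5,8,10,11}:  v_{3} + v_{5} + v_{8} + v_{10} + v_{11} = v_{4} — sig = (5; 1)

so the primitive-relation signature multiset is
{ (2; —),  (2; 1) ×4,  (2; 1,1) ×2,  (2; 1,1,1) ×2,  (2; 1,1,1,1),  (2; 1,1,1,2) ×2,  (3; 1),  (4; —),  (4; 1),  (4; 1,1),  (5; 1) }
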